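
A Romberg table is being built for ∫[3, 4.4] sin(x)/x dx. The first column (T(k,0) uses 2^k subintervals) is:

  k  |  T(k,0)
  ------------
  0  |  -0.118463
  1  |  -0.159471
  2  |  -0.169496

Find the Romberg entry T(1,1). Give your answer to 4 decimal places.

T(1,1) = (4·(-0.159471) − (-0.118463)) / 3 = -0.173140

-0.1731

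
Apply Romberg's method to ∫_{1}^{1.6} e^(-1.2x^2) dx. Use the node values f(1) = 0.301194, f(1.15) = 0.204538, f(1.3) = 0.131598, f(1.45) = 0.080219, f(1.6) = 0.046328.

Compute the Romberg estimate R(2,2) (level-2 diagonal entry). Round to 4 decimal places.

R(0,0) (trapezoid, 1 panel, h=0.6000): 0.104257
R(1,0) (trapezoid, 2 panels, h=0.3000): 0.091608
R(2,0) (trapezoid, 4 panels, h=0.1500): 0.088517
R(1,1) = 0.091608 + (0.091608 − 0.104257)/3 = 0.087392
R(2,1) = 0.088517 + (0.088517 − 0.091608)/3 = 0.087487
R(2,2) = 0.087487 + (0.087487 − 0.087392)/15 = 0.087493

0.0875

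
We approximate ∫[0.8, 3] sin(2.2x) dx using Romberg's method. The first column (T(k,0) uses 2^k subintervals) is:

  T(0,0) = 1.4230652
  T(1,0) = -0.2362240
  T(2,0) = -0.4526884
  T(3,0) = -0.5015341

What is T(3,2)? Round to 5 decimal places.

-0.51735

Richardson extrapolation on the trapezoidal column (denominator 4−1=3):
T(2,1) = -0.4526884 + (-0.4526884 − (-0.2362240))/3 = -0.5248432
T(3,1) = -0.5015341 + (-0.5015341 − (-0.4526884))/3 = -0.5178160
T(3,2) = (16·(-0.5178160) − (-0.5248432)) / 15 = -0.5173475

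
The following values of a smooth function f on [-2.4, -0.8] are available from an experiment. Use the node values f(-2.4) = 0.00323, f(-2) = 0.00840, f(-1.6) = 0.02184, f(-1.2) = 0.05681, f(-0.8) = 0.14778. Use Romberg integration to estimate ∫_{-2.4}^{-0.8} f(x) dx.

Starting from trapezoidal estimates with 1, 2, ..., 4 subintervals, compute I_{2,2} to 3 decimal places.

0.061

I_{0,0} (trapezoid, 1 panel, h=1.6000): 0.12081
I_{1,0} (trapezoid, 2 panels, h=0.8000): 0.07788
I_{2,0} (trapezoid, 4 panels, h=0.4000): 0.06502
I_{1,1} = 0.07788 + (0.07788 − 0.12081)/3 = 0.06357
I_{2,1} = 0.06502 + (0.06502 − 0.07788)/3 = 0.06073
I_{2,2} = 0.06073 + (0.06073 − 0.06357)/15 = 0.06054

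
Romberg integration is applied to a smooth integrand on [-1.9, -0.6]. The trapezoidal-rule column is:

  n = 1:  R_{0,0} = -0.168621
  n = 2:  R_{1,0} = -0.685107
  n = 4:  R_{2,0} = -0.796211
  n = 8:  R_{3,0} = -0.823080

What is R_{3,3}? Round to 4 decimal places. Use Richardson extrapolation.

Richardson extrapolation on the trapezoidal column (denominator 4−1=3):
R_{1,1} = -0.685107 + (-0.685107 − (-0.168621))/3 = -0.857269
R_{2,1} = (4·(-0.796211) − (-0.685107)) / 3 = -0.833246
R_{3,1} = (4·(-0.823080) − (-0.796211)) / 3 = -0.832036
R_{2,2} = -0.833246 + (-0.833246 − (-0.857269))/15 = -0.831644
R_{3,2} = (16·(-0.832036) − (-0.833246)) / 15 = -0.831955
R_{3,3} = (64·(-0.831955) − (-0.831644)) / 63 = -0.831960

-0.8320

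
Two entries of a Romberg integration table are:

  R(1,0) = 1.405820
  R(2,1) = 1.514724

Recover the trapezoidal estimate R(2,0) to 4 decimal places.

From R(2,1) = (4·R(2,0) − R(1,0))/3, solve for R(2,0):
4·R(2,0) = 3·1.514724 + 1.405820 = 5.949992
R(2,0) = 1.487498

1.4875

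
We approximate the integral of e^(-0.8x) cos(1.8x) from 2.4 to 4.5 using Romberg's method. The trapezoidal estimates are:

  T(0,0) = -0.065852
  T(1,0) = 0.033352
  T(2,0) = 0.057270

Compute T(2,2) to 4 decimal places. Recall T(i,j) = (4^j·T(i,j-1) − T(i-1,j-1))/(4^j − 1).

0.0652

Richardson extrapolation on the trapezoidal column (denominator 4−1=3):
T(1,1) = (4·0.033352 − (-0.065852)) / 3 = 0.066420
T(2,1) = 0.057270 + (0.057270 − 0.033352)/3 = 0.065243
T(2,2) = (16·0.065243 − 0.066420) / 15 = 0.065165
(Column j=1 coincides with Simpson's rule on the same nodes.)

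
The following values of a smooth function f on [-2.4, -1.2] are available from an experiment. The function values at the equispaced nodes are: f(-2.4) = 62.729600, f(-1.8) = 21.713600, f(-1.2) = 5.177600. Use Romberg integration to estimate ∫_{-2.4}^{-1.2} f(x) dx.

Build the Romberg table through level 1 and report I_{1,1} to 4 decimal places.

30.9523

I_{0,0} (trapezoid, 1 panel, h=1.2000): 40.744320
I_{1,0} (trapezoid, 2 panels, h=0.6000): 33.400320
I_{1,1} = 33.400320 + (33.400320 − 40.744320)/3 = 30.952320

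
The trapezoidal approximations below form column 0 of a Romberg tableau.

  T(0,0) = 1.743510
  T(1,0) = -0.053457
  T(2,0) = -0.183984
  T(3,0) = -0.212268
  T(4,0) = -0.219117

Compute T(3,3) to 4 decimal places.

-0.2217

Richardson extrapolation on the trapezoidal column (denominator 4−1=3):
T(1,1) = (4·(-0.053457) − 1.743510) / 3 = -0.652446
T(2,1) = (4·(-0.183984) − (-0.053457)) / 3 = -0.227493
T(3,1) = -0.212268 + (-0.212268 − (-0.183984))/3 = -0.221696
T(2,2) = -0.227493 + (-0.227493 − (-0.652446))/15 = -0.199163
T(3,2) = (16·(-0.221696) − (-0.227493)) / 15 = -0.221310
T(3,3) = -0.221310 + (-0.221310 − (-0.199163))/63 = -0.221662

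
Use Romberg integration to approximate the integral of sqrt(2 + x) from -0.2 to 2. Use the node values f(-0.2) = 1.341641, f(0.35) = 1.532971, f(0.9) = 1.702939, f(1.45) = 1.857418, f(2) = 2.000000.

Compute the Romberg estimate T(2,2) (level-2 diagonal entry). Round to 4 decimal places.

T(0,0) (trapezoid, 1 panel, h=2.2000): 3.675805
T(1,0) (trapezoid, 2 panels, h=1.1000): 3.711135
T(2,0) (trapezoid, 4 panels, h=0.5500): 3.720282
T(1,1) = 3.711135 + (3.711135 − 3.675805)/3 = 3.722912
T(2,1) = 3.720282 + (3.720282 − 3.711135)/3 = 3.723331
T(2,2) = 3.723331 + (3.723331 − 3.722912)/15 = 3.723359

3.7234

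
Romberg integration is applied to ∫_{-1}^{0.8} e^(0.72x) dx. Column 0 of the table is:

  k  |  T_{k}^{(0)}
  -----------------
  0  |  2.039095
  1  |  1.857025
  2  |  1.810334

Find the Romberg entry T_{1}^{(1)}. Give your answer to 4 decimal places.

1.7963

Richardson extrapolation on the trapezoidal column (denominator 4−1=3):
T_{1}^{(1)} = (4·1.857025 − 2.039095) / 3 = 1.796335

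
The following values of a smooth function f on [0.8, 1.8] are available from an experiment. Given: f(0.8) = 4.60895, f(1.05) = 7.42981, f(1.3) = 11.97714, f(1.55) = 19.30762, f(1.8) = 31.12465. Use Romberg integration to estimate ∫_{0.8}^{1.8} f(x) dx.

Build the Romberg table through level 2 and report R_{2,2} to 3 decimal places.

R_{0,0} (trapezoid, 1 panel, h=1.0000): 17.86680
R_{1,0} (trapezoid, 2 panels, h=0.5000): 14.92197
R_{2,0} (trapezoid, 4 panels, h=0.2500): 14.14534
R_{1,1} = 14.92197 + (14.92197 − 17.86680)/3 = 13.94036
R_{2,1} = 14.14534 + (14.14534 − 14.92197)/3 = 13.88646
R_{2,2} = 13.88646 + (13.88646 − 13.94036)/15 = 13.88287

13.883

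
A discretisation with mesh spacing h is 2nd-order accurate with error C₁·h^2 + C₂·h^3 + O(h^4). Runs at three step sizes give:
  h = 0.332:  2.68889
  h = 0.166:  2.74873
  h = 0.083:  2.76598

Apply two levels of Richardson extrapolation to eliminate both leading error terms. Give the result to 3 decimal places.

2.772

First eliminate the h^2 term (factor 2^2 = 4):
  B₁ = (4·2.74873 − 2.68889)/3 = 2.76868
  B₂ = (4·2.76598 − 2.74873)/3 = 2.77173
Then eliminate the h^3 term (factor 2^3 = 8):
  (8·2.77173 − 2.76868)/7 = 2.77217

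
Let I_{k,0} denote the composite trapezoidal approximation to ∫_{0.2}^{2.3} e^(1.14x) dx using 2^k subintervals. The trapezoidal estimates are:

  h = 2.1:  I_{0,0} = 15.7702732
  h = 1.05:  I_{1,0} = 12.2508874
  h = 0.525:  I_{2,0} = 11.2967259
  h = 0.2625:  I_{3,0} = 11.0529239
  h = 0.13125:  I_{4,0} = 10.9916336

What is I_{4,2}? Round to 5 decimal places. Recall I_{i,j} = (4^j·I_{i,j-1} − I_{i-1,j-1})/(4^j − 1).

I_{3,1} = 11.0529239 + (11.0529239 − 11.2967259)/3 = 10.9716566
I_{4,1} = 10.9916336 + (10.9916336 − 11.0529239)/3 = 10.9712035
I_{4,2} = (16·10.9712035 − 10.9716566) / 15 = 10.9711733
(Column j=1 coincides with Simpson's rule on the same nodes.)

10.97117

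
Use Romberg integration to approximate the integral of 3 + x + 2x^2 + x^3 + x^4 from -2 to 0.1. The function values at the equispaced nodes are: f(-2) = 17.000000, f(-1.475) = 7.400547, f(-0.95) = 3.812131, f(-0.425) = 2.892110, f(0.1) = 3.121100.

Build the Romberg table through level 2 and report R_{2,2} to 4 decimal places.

12.0390

R_{0,0} (trapezoid, 1 panel, h=2.1000): 21.127155
R_{1,0} (trapezoid, 2 panels, h=1.0500): 14.566315
R_{2,0} (trapezoid, 4 panels, h=0.5250): 12.686802
R_{1,1} = 14.566315 + (14.566315 − 21.127155)/3 = 12.379368
R_{2,1} = 12.686802 + (12.686802 − 14.566315)/3 = 12.060298
R_{2,2} = 12.060298 + (12.060298 − 12.379368)/15 = 12.039027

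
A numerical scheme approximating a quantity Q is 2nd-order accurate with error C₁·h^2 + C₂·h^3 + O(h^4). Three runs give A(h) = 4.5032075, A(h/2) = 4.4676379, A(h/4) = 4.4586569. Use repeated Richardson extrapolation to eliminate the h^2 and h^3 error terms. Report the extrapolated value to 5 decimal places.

4.45565

First eliminate the h^2 term (factor 2^2 = 4):
  B₁ = (4·4.4676379 − 4.5032075)/3 = 4.4557814
  B₂ = (4·4.4586569 − 4.4676379)/3 = 4.4556632
Then eliminate the h^3 term (factor 2^3 = 8):
  (8·4.4556632 − 4.4557814)/7 = 4.4556463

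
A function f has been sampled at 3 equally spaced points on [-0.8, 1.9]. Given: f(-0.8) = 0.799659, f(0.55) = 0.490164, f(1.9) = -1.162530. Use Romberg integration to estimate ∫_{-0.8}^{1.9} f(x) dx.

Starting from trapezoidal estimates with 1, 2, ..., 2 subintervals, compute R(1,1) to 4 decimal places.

0.7190

R(0,0) (trapezoid, 1 panel, h=2.7000): -0.489876
R(1,0) (trapezoid, 2 panels, h=1.3500): 0.416783
R(1,1) = 0.416783 + (0.416783 − (-0.489876))/3 = 0.719003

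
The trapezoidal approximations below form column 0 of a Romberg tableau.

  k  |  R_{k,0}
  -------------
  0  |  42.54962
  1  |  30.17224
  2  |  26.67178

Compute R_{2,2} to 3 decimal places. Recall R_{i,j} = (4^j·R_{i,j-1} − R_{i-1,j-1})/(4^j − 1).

Richardson extrapolation on the trapezoidal column (denominator 4−1=3):
R_{1,1} = (4·30.17224 − 42.54962) / 3 = 26.04645
R_{2,1} = 26.67178 + (26.67178 − 30.17224)/3 = 25.50496
R_{2,2} = (16·25.50496 − 26.04645) / 15 = 25.46886

25.469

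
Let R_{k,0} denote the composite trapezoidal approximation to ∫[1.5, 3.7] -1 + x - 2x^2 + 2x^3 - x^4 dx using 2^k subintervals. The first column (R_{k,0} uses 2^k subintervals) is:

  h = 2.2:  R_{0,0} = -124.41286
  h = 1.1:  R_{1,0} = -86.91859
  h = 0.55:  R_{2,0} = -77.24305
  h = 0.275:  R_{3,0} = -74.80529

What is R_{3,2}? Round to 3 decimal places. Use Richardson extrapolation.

R_{2,1} = -77.24305 + (-77.24305 − (-86.91859))/3 = -74.01787
R_{3,1} = -74.80529 + (-74.80529 − (-77.24305))/3 = -73.99270
R_{3,2} = -73.99270 + (-73.99270 − (-74.01787))/15 = -73.99102
(Column j=1 coincides with Simpson's rule on the same nodes.)

-73.991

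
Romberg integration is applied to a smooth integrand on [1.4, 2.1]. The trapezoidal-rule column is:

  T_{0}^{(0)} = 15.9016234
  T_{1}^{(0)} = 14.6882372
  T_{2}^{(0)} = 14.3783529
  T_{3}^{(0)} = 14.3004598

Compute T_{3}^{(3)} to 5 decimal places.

Richardson extrapolation on the trapezoidal column (denominator 4−1=3):
T_{1}^{(1)} = (4·14.6882372 − 15.9016234) / 3 = 14.2837751
T_{2}^{(1)} = 14.3783529 + (14.3783529 − 14.6882372)/3 = 14.2750581
T_{3}^{(1)} = (4·14.3004598 − 14.3783529) / 3 = 14.2744954
T_{2}^{(2)} = (16·14.2750581 − 14.2837751) / 15 = 14.2744770
T_{3}^{(2)} = (16·14.2744954 − 14.2750581) / 15 = 14.2744579
T_{3}^{(3)} = (64·14.2744579 − 14.2744770) / 63 = 14.2744576

14.27446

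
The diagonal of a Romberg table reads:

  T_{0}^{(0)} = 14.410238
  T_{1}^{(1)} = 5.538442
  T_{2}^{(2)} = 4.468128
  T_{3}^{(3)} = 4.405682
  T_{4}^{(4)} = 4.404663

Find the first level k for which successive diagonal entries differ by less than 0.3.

|T_{1}^{(1)} − T_{0}^{(0)}| = 8.871796 ≥ 0.3
|T_{2}^{(2)} − T_{1}^{(1)}| = 1.070314 ≥ 0.3
|T_{3}^{(3)} − T_{2}^{(2)}| = 0.062446 < 0.3

k = 3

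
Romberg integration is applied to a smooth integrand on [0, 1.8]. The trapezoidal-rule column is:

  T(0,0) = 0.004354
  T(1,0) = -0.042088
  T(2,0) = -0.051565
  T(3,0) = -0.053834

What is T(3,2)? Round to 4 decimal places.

-0.0546

Richardson extrapolation on the trapezoidal column (denominator 4−1=3):
T(2,1) = (4·(-0.051565) − (-0.042088)) / 3 = -0.054724
T(3,1) = -0.053834 + (-0.053834 − (-0.051565))/3 = -0.054590
T(3,2) = (16·(-0.054590) − (-0.054724)) / 15 = -0.054581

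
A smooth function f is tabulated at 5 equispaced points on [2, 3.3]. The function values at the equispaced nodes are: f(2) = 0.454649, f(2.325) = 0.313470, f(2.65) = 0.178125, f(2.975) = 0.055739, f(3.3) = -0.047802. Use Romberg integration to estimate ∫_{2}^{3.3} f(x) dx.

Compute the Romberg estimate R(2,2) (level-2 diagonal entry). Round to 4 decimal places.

0.2427

R(0,0) (trapezoid, 1 panel, h=1.3000): 0.264451
R(1,0) (trapezoid, 2 panels, h=0.6500): 0.248007
R(2,0) (trapezoid, 4 panels, h=0.3250): 0.243996
R(1,1) = 0.248007 + (0.248007 − 0.264451)/3 = 0.242526
R(2,1) = 0.243996 + (0.243996 − 0.248007)/3 = 0.242659
R(2,2) = 0.242659 + (0.242659 − 0.242526)/15 = 0.242668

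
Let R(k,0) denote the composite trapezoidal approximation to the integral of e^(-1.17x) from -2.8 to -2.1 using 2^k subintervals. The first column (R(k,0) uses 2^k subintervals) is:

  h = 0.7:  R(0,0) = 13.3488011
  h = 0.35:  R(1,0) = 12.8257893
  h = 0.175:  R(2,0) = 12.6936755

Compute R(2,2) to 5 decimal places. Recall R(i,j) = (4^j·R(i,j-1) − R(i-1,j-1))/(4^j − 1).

12.64952

Richardson extrapolation on the trapezoidal column (denominator 4−1=3):
R(1,1) = 12.8257893 + (12.8257893 − 13.3488011)/3 = 12.6514520
R(2,1) = (4·12.6936755 − 12.8257893) / 3 = 12.6496376
R(2,2) = (16·12.6496376 − 12.6514520) / 15 = 12.6495166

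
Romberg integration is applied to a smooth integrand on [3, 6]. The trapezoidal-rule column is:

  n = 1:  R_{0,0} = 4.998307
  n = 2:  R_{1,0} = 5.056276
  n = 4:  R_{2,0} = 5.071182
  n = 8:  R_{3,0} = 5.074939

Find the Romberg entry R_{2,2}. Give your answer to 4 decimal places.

5.0762

R_{1,1} = 5.056276 + (5.056276 − 4.998307)/3 = 5.075599
R_{2,1} = (4·5.071182 − 5.056276) / 3 = 5.076151
R_{2,2} = (16·5.076151 − 5.075599) / 15 = 5.076188
(Column j=1 coincides with Simpson's rule on the same nodes.)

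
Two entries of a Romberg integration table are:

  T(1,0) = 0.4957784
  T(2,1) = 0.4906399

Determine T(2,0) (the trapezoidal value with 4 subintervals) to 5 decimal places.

0.49192

From T(2,1) = (4·T(2,0) − T(1,0))/3, solve for T(2,0):
4·T(2,0) = 3·0.4906399 + 0.4957784 = 1.9676981
T(2,0) = 0.4919245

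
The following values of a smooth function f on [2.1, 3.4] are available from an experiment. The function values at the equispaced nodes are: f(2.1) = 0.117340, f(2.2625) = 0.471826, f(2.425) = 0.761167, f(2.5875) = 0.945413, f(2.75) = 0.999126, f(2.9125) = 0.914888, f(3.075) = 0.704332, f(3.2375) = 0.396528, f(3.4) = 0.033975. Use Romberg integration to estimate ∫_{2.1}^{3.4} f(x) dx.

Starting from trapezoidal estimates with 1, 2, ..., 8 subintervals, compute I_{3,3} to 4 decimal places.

I_{0,0} (trapezoid, 1 panel, h=1.3000): 0.098355
I_{1,0} (trapezoid, 2 panels, h=0.6500): 0.698609
I_{2,0} (trapezoid, 4 panels, h=0.3250): 0.825592
I_{3,0} (trapezoid, 8 panels, h=0.1625): 0.856202
I_{1,1} = 0.698609 + (0.698609 − 0.098355)/3 = 0.898694
I_{2,1} = 0.825592 + (0.825592 − 0.698609)/3 = 0.867920
I_{3,1} = 0.856202 + (0.856202 − 0.825592)/3 = 0.866405
I_{2,2} = 0.867920 + (0.867920 − 0.898694)/15 = 0.865868
I_{3,2} = 0.866405 + (0.866405 − 0.867920)/15 = 0.866304
I_{3,3} = 0.866304 + (0.866304 − 0.865868)/63 = 0.866311

0.8663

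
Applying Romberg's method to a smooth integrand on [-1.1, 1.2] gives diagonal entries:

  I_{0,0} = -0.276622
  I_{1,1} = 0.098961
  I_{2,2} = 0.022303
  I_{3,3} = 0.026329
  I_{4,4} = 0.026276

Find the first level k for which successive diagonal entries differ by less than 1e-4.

|I_{1,1} − I_{0,0}| = 0.375583 ≥ 1e-4
|I_{2,2} − I_{1,1}| = 0.076658 ≥ 1e-4
|I_{3,3} − I_{2,2}| = 0.004026 ≥ 1e-4
|I_{4,4} − I_{3,3}| = 0.000053 < 1e-4

k = 4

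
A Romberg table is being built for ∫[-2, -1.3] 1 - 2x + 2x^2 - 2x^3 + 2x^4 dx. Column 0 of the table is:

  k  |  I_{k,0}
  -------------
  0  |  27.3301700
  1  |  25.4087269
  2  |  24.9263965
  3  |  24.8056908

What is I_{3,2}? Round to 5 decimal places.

I_{2,1} = 24.9263965 + (24.9263965 − 25.4087269)/3 = 24.7656197
I_{3,1} = (4·24.8056908 − 24.9263965) / 3 = 24.7654556
I_{3,2} = (16·24.7654556 − 24.7656197) / 15 = 24.7654447

24.76544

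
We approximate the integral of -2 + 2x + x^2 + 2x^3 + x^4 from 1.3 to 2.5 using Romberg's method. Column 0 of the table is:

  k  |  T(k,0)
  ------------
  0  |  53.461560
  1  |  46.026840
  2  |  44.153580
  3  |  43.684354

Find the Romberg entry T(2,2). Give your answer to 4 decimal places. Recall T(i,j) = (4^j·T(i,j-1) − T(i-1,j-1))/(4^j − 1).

43.5279

Richardson extrapolation on the trapezoidal column (denominator 4−1=3):
T(1,1) = 46.026840 + (46.026840 − 53.461560)/3 = 43.548600
T(2,1) = 44.153580 + (44.153580 − 46.026840)/3 = 43.529160
T(2,2) = (16·43.529160 − 43.548600) / 15 = 43.527864
(Column j=1 coincides with Simpson's rule on the same nodes.)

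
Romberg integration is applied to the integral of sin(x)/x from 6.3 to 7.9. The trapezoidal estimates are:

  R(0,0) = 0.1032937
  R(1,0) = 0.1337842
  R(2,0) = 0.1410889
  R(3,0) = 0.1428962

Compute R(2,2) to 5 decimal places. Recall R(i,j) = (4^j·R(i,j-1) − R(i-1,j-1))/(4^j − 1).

Richardson extrapolation on the trapezoidal column (denominator 4−1=3):
R(1,1) = 0.1337842 + (0.1337842 − 0.1032937)/3 = 0.1439477
R(2,1) = (4·0.1410889 − 0.1337842) / 3 = 0.1435238
R(2,2) = 0.1435238 + (0.1435238 − 0.1439477)/15 = 0.1434955
(Column j=1 coincides with Simpson's rule on the same nodes.)

0.14350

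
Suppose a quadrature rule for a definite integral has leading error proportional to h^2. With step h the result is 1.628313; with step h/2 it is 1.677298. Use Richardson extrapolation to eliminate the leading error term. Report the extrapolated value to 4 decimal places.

1.6936

The leading error scales as h^2; refining by a factor of 2 reduces it by 2^2 = 4.
Extrapolated value = (4·A(h/2) − A(h)) / (4 − 1)
= (4·1.677298 − 1.628313) / 3
= 5.080879 / 3 = 1.693626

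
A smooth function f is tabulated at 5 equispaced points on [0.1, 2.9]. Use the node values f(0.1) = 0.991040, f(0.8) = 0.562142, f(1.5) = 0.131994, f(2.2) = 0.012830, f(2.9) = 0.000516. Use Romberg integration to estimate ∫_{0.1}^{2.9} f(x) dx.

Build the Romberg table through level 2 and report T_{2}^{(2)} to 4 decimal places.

0.8376

T_{0}^{(0)} (trapezoid, 1 panel, h=2.8000): 1.388178
T_{1}^{(0)} (trapezoid, 2 panels, h=1.4000): 0.878881
T_{2}^{(0)} (trapezoid, 4 panels, h=0.7000): 0.841921
T_{1}^{(1)} = 0.878881 + (0.878881 − 1.388178)/3 = 0.709115
T_{2}^{(1)} = 0.841921 + (0.841921 − 0.878881)/3 = 0.829601
T_{2}^{(2)} = 0.829601 + (0.829601 − 0.709115)/15 = 0.837633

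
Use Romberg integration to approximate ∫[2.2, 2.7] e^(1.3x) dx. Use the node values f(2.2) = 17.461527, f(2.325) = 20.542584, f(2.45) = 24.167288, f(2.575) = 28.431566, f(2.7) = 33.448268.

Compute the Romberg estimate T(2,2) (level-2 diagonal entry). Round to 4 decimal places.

T(0,0) (trapezoid, 1 panel, h=0.5000): 12.727449
T(1,0) (trapezoid, 2 panels, h=0.2500): 12.405546
T(2,0) (trapezoid, 4 panels, h=0.1250): 12.324542
T(1,1) = 12.405546 + (12.405546 − 12.727449)/3 = 12.298245
T(2,1) = 12.324542 + (12.324542 − 12.405546)/3 = 12.297541
T(2,2) = 12.297541 + (12.297541 − 12.298245)/15 = 12.297494

12.2975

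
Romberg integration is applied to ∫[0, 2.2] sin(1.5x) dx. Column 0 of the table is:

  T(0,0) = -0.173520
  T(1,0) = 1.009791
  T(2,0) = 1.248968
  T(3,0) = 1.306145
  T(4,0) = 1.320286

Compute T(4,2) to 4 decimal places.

1.3250

T(3,1) = (4·1.306145 − 1.248968) / 3 = 1.325204
T(4,1) = (4·1.320286 − 1.306145) / 3 = 1.325000
T(4,2) = 1.325000 + (1.325000 − 1.325204)/15 = 1.324986
(Column j=1 coincides with Simpson's rule on the same nodes.)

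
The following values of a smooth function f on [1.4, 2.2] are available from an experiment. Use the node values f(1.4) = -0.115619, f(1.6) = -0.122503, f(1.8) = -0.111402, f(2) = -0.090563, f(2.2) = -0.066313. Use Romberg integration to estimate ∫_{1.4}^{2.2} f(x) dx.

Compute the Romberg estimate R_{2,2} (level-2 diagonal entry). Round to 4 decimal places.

R_{0,0} (trapezoid, 1 panel, h=0.8000): -0.072773
R_{1,0} (trapezoid, 2 panels, h=0.4000): -0.080947
R_{2,0} (trapezoid, 4 panels, h=0.2000): -0.083087
R_{1,1} = -0.080947 + (-0.080947 − (-0.072773))/3 = -0.083672
R_{2,1} = -0.083087 + (-0.083087 − (-0.080947))/3 = -0.083800
R_{2,2} = -0.083800 + (-0.083800 − (-0.083672))/15 = -0.083809

-0.0838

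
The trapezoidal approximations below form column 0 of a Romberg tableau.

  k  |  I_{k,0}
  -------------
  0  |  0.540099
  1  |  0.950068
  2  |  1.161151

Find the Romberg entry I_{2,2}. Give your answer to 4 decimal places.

1.2412

Richardson extrapolation on the trapezoidal column (denominator 4−1=3):
I_{1,1} = (4·0.950068 − 0.540099) / 3 = 1.086724
I_{2,1} = 1.161151 + (1.161151 − 0.950068)/3 = 1.231512
I_{2,2} = 1.231512 + (1.231512 − 1.086724)/15 = 1.241165
(Column j=1 coincides with Simpson's rule on the same nodes.)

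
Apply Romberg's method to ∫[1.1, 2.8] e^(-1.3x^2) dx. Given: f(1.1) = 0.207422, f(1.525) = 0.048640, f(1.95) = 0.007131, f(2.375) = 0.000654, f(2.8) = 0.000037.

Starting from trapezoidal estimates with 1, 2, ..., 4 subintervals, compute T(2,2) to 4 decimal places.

0.0588

T(0,0) (trapezoid, 1 panel, h=1.7000): 0.176340
T(1,0) (trapezoid, 2 panels, h=0.8500): 0.094231
T(2,0) (trapezoid, 4 panels, h=0.4250): 0.068066
T(1,1) = 0.094231 + (0.094231 − 0.176340)/3 = 0.066861
T(2,1) = 0.068066 + (0.068066 − 0.094231)/3 = 0.059344
T(2,2) = 0.059344 + (0.059344 − 0.066861)/15 = 0.058843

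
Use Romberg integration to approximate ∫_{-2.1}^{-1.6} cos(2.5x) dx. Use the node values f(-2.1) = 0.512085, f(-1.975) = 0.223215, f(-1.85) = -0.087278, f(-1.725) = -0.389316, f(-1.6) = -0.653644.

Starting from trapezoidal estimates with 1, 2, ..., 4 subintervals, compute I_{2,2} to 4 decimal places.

I_{0,0} (trapezoid, 1 panel, h=0.5000): -0.035390
I_{1,0} (trapezoid, 2 panels, h=0.2500): -0.039514
I_{2,0} (trapezoid, 4 panels, h=0.1250): -0.040520
I_{1,1} = -0.039514 + (-0.039514 − (-0.035390))/3 = -0.040889
I_{2,1} = -0.040520 + (-0.040520 − (-0.039514))/3 = -0.040855
I_{2,2} = -0.040855 + (-0.040855 − (-0.040889))/15 = -0.040853

-0.0409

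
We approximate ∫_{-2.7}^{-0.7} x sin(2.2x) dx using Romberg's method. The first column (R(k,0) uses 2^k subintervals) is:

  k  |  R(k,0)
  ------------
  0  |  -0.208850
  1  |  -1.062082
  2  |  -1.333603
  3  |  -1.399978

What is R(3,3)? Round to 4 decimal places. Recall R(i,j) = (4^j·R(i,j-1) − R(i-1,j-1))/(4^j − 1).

Richardson extrapolation on the trapezoidal column (denominator 4−1=3):
R(1,1) = (4·(-1.062082) − (-0.208850)) / 3 = -1.346493
R(2,1) = -1.333603 + (-1.333603 − (-1.062082))/3 = -1.424110
R(3,1) = (4·(-1.399978) − (-1.333603)) / 3 = -1.422103
R(2,2) = (16·(-1.424110) − (-1.346493)) / 15 = -1.429284
R(3,2) = (16·(-1.422103) − (-1.424110)) / 15 = -1.421969
R(3,3) = (64·(-1.421969) − (-1.429284)) / 63 = -1.421853

-1.4219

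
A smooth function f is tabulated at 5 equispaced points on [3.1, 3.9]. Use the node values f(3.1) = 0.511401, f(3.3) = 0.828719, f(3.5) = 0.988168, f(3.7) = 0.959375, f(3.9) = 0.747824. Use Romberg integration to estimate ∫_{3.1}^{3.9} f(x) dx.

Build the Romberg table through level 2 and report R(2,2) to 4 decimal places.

R(0,0) (trapezoid, 1 panel, h=0.8000): 0.503690
R(1,0) (trapezoid, 2 panels, h=0.4000): 0.647112
R(2,0) (trapezoid, 4 panels, h=0.2000): 0.681175
R(1,1) = 0.647112 + (0.647112 − 0.503690)/3 = 0.694919
R(2,1) = 0.681175 + (0.681175 − 0.647112)/3 = 0.692529
R(2,2) = 0.692529 + (0.692529 − 0.694919)/15 = 0.692370

0.6924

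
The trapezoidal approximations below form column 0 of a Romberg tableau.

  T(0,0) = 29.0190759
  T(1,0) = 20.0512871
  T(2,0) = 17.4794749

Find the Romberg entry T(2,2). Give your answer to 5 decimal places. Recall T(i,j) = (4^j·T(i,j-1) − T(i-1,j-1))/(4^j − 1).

T(1,1) = (4·20.0512871 − 29.0190759) / 3 = 17.0620242
T(2,1) = 17.4794749 + (17.4794749 − 20.0512871)/3 = 16.6222042
T(2,2) = 16.6222042 + (16.6222042 − 17.0620242)/15 = 16.5928829

16.59288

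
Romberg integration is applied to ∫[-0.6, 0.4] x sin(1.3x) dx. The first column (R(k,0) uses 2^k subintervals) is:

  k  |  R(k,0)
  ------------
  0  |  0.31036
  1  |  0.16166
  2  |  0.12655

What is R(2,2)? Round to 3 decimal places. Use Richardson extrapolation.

0.115

R(1,1) = 0.16166 + (0.16166 − 0.31036)/3 = 0.11209
R(2,1) = 0.12655 + (0.12655 − 0.16166)/3 = 0.11485
R(2,2) = (16·0.11485 − 0.11209) / 15 = 0.11503
(Column j=1 coincides with Simpson's rule on the same nodes.)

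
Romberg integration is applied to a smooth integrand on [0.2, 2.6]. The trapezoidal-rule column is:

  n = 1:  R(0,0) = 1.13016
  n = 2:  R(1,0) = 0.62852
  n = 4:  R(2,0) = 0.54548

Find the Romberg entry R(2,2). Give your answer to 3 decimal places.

Richardson extrapolation on the trapezoidal column (denominator 4−1=3):
R(1,1) = (4·0.62852 − 1.13016) / 3 = 0.46131
R(2,1) = (4·0.54548 − 0.62852) / 3 = 0.51780
R(2,2) = 0.51780 + (0.51780 − 0.46131)/15 = 0.52157

0.522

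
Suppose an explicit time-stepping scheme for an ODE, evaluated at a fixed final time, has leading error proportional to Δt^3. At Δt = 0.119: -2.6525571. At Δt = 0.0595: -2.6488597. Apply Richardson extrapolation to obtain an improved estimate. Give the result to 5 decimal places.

-2.64833

The leading error scales as Δt^3; refining by a factor of 2 reduces it by 2^3 = 8.
Extrapolated value = (8·A(Δt/2) − A(Δt)) / (8 − 1)
= (8·(-2.6488597) − (-2.6525571)) / 7
= -18.5383205 / 7 = -2.6483315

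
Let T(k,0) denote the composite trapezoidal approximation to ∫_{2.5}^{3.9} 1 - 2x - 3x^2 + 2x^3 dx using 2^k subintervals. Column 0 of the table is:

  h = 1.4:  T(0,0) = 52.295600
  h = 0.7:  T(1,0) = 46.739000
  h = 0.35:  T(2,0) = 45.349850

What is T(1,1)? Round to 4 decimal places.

44.8868

Richardson extrapolation on the trapezoidal column (denominator 4−1=3):
T(1,1) = 46.739000 + (46.739000 − 52.295600)/3 = 44.886800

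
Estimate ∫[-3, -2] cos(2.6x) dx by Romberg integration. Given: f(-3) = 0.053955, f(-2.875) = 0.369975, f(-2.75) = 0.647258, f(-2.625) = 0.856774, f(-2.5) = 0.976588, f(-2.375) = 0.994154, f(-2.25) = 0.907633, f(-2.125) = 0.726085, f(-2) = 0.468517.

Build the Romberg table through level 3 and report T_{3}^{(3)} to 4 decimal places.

0.7238

T_{0}^{(0)} (trapezoid, 1 panel, h=1.0000): 0.261236
T_{1}^{(0)} (trapezoid, 2 panels, h=0.5000): 0.618912
T_{2}^{(0)} (trapezoid, 4 panels, h=0.2500): 0.698179
T_{3}^{(0)} (trapezoid, 8 panels, h=0.1250): 0.717463
T_{1}^{(1)} = 0.618912 + (0.618912 − 0.261236)/3 = 0.738137
T_{2}^{(1)} = 0.698179 + (0.698179 − 0.618912)/3 = 0.724601
T_{3}^{(1)} = 0.717463 + (0.717463 − 0.698179)/3 = 0.723891
T_{2}^{(2)} = 0.724601 + (0.724601 − 0.738137)/15 = 0.723699
T_{3}^{(2)} = 0.723891 + (0.723891 − 0.724601)/15 = 0.723844
T_{3}^{(3)} = 0.723844 + (0.723844 − 0.723699)/63 = 0.723846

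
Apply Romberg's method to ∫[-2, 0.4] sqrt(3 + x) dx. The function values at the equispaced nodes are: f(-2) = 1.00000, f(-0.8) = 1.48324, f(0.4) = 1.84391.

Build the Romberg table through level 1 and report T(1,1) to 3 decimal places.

T(0,0) (trapezoid, 1 panel, h=2.4000): 3.41269
T(1,0) (trapezoid, 2 panels, h=1.2000): 3.48623
T(1,1) = 3.48623 + (3.48623 − 3.41269)/3 = 3.51074

3.511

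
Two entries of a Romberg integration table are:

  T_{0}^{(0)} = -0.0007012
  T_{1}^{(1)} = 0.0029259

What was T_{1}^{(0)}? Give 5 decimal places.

0.00202

From T_{1}^{(1)} = (4·T_{1}^{(0)} − T_{0}^{(0)})/3, solve for T_{1}^{(0)}:
4·T_{1}^{(0)} = 3·0.0029259 + (-0.0007012) = 0.0080765
T_{1}^{(0)} = 0.0020191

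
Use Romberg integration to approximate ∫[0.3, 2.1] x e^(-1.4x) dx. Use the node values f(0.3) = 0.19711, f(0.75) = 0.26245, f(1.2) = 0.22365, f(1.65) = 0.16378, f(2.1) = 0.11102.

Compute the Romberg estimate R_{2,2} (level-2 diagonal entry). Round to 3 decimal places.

0.370

R_{0,0} (trapezoid, 1 panel, h=1.8000): 0.27732
R_{1,0} (trapezoid, 2 panels, h=0.9000): 0.33994
R_{2,0} (trapezoid, 4 panels, h=0.4500): 0.36178
R_{1,1} = 0.33994 + (0.33994 − 0.27732)/3 = 0.36081
R_{2,1} = 0.36178 + (0.36178 − 0.33994)/3 = 0.36906
R_{2,2} = 0.36906 + (0.36906 − 0.36081)/15 = 0.36961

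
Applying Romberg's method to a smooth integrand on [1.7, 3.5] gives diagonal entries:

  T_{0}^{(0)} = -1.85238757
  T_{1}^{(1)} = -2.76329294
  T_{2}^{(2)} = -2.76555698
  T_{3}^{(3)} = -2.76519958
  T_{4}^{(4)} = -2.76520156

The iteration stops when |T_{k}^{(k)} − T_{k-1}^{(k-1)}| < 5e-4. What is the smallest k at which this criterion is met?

|T_{1}^{(1)} − T_{0}^{(0)}| = 0.91090537 ≥ 5e-4
|T_{2}^{(2)} − T_{1}^{(1)}| = 0.00226404 ≥ 5e-4
|T_{3}^{(3)} − T_{2}^{(2)}| = 0.00035740 < 5e-4

k = 3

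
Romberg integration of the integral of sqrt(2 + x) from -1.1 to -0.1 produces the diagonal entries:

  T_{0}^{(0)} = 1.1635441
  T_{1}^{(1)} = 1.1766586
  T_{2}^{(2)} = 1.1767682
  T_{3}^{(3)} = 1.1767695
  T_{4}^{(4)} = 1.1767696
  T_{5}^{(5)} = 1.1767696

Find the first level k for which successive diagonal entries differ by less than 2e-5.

|T_{1}^{(1)} − T_{0}^{(0)}| = 0.0131145 ≥ 2e-5
|T_{2}^{(2)} − T_{1}^{(1)}| = 0.0001096 ≥ 2e-5
|T_{3}^{(3)} − T_{2}^{(2)}| = 0.0000013 < 2e-5

k = 3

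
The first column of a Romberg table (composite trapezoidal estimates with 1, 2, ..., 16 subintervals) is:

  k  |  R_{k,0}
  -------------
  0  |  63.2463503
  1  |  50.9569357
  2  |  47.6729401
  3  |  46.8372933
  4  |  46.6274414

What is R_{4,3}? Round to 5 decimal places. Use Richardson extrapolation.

46.55741

R_{2,1} = 47.6729401 + (47.6729401 − 50.9569357)/3 = 46.5782749
R_{3,1} = 46.8372933 + (46.8372933 − 47.6729401)/3 = 46.5587444
R_{4,1} = 46.6274414 + (46.6274414 − 46.8372933)/3 = 46.5574908
R_{3,2} = (16·46.5587444 − 46.5782749) / 15 = 46.5574424
R_{4,2} = (16·46.5574908 − 46.5587444) / 15 = 46.5574072
R_{4,3} = 46.5574072 + (46.5574072 − 46.5574424)/63 = 46.5574066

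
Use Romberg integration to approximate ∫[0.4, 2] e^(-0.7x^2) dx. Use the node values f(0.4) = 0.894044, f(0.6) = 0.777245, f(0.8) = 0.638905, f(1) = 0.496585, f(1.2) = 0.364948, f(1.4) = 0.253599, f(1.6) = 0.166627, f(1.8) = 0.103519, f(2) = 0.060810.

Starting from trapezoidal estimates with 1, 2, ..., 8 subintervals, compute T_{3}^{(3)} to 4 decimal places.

T_{0}^{(0)} (trapezoid, 1 panel, h=1.6000): 0.763883
T_{1}^{(0)} (trapezoid, 2 panels, h=0.8000): 0.673900
T_{2}^{(0)} (trapezoid, 4 panels, h=0.4000): 0.659163
T_{3}^{(0)} (trapezoid, 8 panels, h=0.2000): 0.655771
T_{1}^{(1)} = 0.673900 + (0.673900 − 0.763883)/3 = 0.643906
T_{2}^{(1)} = 0.659163 + (0.659163 − 0.673900)/3 = 0.654251
T_{3}^{(1)} = 0.655771 + (0.655771 − 0.659163)/3 = 0.654640
T_{2}^{(2)} = 0.654251 + (0.654251 − 0.643906)/15 = 0.654941
T_{3}^{(2)} = 0.654640 + (0.654640 − 0.654251)/15 = 0.654666
T_{3}^{(3)} = 0.654666 + (0.654666 − 0.654941)/63 = 0.654662

0.6547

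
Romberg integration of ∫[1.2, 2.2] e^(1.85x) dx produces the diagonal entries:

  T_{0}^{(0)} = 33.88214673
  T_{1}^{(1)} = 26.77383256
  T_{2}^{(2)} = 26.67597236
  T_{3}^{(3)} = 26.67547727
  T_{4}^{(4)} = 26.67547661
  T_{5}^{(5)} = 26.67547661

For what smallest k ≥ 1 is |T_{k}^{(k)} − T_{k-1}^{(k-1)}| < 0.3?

k = 2

|T_{1}^{(1)} − T_{0}^{(0)}| = 7.10831417 ≥ 0.3
|T_{2}^{(2)} − T_{1}^{(1)}| = 0.09786020 < 0.3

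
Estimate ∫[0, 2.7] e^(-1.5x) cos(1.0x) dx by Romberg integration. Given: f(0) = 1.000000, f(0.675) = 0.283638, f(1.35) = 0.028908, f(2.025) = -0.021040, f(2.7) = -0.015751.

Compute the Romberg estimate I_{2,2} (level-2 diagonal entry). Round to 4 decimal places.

I_{0,0} (trapezoid, 1 panel, h=2.7000): 1.328736
I_{1,0} (trapezoid, 2 panels, h=1.3500): 0.703394
I_{2,0} (trapezoid, 4 panels, h=0.6750): 0.528951
I_{1,1} = 0.703394 + (0.703394 − 1.328736)/3 = 0.494947
I_{2,1} = 0.528951 + (0.528951 − 0.703394)/3 = 0.470803
I_{2,2} = 0.470803 + (0.470803 − 0.494947)/15 = 0.469193

0.4692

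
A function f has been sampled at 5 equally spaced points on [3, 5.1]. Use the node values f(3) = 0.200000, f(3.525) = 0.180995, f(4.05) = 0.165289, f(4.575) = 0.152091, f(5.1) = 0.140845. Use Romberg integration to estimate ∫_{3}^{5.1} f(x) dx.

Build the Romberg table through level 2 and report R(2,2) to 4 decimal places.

0.3507

R(0,0) (trapezoid, 1 panel, h=2.1000): 0.357887
R(1,0) (trapezoid, 2 panels, h=1.0500): 0.352497
R(2,0) (trapezoid, 4 panels, h=0.5250): 0.351119
R(1,1) = 0.352497 + (0.352497 − 0.357887)/3 = 0.350700
R(2,1) = 0.351119 + (0.351119 − 0.352497)/3 = 0.350660
R(2,2) = 0.350660 + (0.350660 − 0.350700)/15 = 0.350657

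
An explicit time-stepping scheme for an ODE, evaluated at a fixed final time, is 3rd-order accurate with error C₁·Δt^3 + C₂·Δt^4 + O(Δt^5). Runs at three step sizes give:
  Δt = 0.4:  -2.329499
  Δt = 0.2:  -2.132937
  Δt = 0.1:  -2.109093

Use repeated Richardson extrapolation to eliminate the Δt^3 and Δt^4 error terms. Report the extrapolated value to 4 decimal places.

First eliminate the Δt^3 term (factor 2^3 = 8):
  B₁ = (8·(-2.132937) − (-2.329499))/7 = -2.104857
  B₂ = (8·(-2.109093) − (-2.132937))/7 = -2.105687
Then eliminate the Δt^4 term (factor 2^4 = 16):
  (16·(-2.105687) − (-2.104857))/15 = -2.105742

-2.1057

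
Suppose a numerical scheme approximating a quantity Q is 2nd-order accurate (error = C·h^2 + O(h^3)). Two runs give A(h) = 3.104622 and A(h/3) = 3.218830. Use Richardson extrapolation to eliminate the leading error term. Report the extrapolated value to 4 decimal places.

3.2331

Extrapolated value = (9·A(h/3) − A(h)) / (9 − 1)
= (9·3.218830 − 3.104622) / 8
= 25.864848 / 8 = 3.233106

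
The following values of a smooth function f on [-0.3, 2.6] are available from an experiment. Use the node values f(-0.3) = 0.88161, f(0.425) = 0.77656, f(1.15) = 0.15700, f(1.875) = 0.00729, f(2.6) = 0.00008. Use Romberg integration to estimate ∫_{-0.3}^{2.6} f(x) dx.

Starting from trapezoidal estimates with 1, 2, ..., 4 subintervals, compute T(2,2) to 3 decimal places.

T(0,0) (trapezoid, 1 panel, h=2.9000): 1.27845
T(1,0) (trapezoid, 2 panels, h=1.4500): 0.86688
T(2,0) (trapezoid, 4 panels, h=0.7250): 1.00173
T(1,1) = 0.86688 + (0.86688 − 1.27845)/3 = 0.72969
T(2,1) = 1.00173 + (1.00173 − 0.86688)/3 = 1.04668
T(2,2) = 1.04668 + (1.04668 − 0.72969)/15 = 1.06781

1.068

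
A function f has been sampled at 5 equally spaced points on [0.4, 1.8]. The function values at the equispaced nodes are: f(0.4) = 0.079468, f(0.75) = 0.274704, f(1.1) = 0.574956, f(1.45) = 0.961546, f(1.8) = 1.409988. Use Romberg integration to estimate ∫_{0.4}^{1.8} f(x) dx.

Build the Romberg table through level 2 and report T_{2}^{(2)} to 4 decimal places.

0.8849

T_{0}^{(0)} (trapezoid, 1 panel, h=1.4000): 1.042619
T_{1}^{(0)} (trapezoid, 2 panels, h=0.7000): 0.923779
T_{2}^{(0)} (trapezoid, 4 panels, h=0.3500): 0.894577
T_{1}^{(1)} = 0.923779 + (0.923779 − 1.042619)/3 = 0.884166
T_{2}^{(1)} = 0.894577 + (0.894577 − 0.923779)/3 = 0.884843
T_{2}^{(2)} = 0.884843 + (0.884843 − 0.884166)/15 = 0.884888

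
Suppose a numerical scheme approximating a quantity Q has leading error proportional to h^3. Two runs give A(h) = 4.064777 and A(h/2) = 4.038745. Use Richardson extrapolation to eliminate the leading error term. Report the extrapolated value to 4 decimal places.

Extrapolated value = (8·A(h/2) − A(h)) / (8 − 1)
= (8·4.038745 − 4.064777) / 7
= 28.245183 / 7 = 4.035026

4.0350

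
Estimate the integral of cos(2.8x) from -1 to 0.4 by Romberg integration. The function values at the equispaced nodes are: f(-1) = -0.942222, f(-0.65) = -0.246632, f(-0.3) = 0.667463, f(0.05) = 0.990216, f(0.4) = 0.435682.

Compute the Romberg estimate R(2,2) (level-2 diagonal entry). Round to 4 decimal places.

0.4396

R(0,0) (trapezoid, 1 panel, h=1.4000): -0.354578
R(1,0) (trapezoid, 2 panels, h=0.7000): 0.289935
R(2,0) (trapezoid, 4 panels, h=0.3500): 0.405222
R(1,1) = 0.289935 + (0.289935 − (-0.354578))/3 = 0.504773
R(2,1) = 0.405222 + (0.405222 − 0.289935)/3 = 0.443651
R(2,2) = 0.443651 + (0.443651 − 0.504773)/15 = 0.439576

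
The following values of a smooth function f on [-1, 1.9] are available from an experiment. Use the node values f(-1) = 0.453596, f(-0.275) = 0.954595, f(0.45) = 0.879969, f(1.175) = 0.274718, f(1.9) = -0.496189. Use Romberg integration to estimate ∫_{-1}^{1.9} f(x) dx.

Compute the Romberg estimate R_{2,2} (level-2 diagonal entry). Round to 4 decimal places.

R_{0,0} (trapezoid, 1 panel, h=2.9000): -0.061760
R_{1,0} (trapezoid, 2 panels, h=1.4500): 1.245075
R_{2,0} (trapezoid, 4 panels, h=0.7250): 1.513789
R_{1,1} = 1.245075 + (1.245075 − (-0.061760))/3 = 1.680687
R_{2,1} = 1.513789 + (1.513789 − 1.245075)/3 = 1.603360
R_{2,2} = 1.603360 + (1.603360 − 1.680687)/15 = 1.598205

1.5982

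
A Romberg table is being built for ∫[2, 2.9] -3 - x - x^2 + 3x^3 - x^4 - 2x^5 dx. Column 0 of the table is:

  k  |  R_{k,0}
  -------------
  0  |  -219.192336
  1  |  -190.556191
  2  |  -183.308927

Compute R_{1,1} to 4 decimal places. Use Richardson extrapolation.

-181.0108

Richardson extrapolation on the trapezoidal column (denominator 4−1=3):
R_{1,1} = -190.556191 + (-190.556191 − (-219.192336))/3 = -181.010809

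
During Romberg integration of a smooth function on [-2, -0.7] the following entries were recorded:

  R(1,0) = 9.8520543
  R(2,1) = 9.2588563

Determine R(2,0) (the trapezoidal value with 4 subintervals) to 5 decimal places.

9.40716

From R(2,1) = (4·R(2,0) − R(1,0))/3, solve for R(2,0):
4·R(2,0) = 3·9.2588563 + 9.8520543 = 37.6286232
R(2,0) = 9.4071558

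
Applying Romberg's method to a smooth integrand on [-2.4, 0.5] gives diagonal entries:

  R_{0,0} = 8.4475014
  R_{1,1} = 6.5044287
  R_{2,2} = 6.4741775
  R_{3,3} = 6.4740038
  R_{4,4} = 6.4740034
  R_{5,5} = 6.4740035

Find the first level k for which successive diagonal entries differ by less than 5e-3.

|R_{1,1} − R_{0,0}| = 1.9430727 ≥ 5e-3
|R_{2,2} − R_{1,1}| = 0.0302512 ≥ 5e-3
|R_{3,3} − R_{2,2}| = 0.0001737 < 5e-3

k = 3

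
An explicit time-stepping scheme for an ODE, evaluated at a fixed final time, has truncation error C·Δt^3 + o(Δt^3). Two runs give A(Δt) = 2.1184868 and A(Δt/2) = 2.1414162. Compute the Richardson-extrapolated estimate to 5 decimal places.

2.14469

Extrapolated value = (8·A(Δt/2) − A(Δt)) / (8 − 1)
= (8·2.1414162 − 2.1184868) / 7
= 15.0128428 / 7 = 2.1446918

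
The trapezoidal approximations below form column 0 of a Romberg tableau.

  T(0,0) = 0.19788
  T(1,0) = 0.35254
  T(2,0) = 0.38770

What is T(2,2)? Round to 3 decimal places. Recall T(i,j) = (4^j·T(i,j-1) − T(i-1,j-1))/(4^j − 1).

Richardson extrapolation on the trapezoidal column (denominator 4−1=3):
T(1,1) = (4·0.35254 − 0.19788) / 3 = 0.40409
T(2,1) = 0.38770 + (0.38770 − 0.35254)/3 = 0.39942
T(2,2) = (16·0.39942 − 0.40409) / 15 = 0.39911

0.399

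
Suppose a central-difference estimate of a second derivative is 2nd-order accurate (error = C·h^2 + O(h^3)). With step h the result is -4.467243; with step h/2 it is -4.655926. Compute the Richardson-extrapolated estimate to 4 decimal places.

-4.7188

Extrapolated value = (4·A(h/2) − A(h)) / (4 − 1)
= (4·(-4.655926) − (-4.467243)) / 3
= -14.156461 / 3 = -4.718820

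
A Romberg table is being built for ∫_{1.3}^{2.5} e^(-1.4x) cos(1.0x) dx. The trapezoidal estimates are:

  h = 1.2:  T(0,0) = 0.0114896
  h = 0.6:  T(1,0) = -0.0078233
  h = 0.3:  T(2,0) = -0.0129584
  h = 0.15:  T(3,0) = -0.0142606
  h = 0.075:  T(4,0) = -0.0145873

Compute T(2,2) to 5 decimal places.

T(1,1) = -0.0078233 + (-0.0078233 − 0.0114896)/3 = -0.0142609
T(2,1) = -0.0129584 + (-0.0129584 − (-0.0078233))/3 = -0.0146701
T(2,2) = -0.0146701 + (-0.0146701 − (-0.0142609))/15 = -0.0146974

-0.01470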